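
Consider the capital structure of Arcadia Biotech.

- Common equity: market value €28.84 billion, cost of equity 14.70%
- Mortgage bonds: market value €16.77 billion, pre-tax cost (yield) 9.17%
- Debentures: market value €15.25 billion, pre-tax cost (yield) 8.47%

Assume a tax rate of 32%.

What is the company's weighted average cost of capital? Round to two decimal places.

10.13%

Total capital V = 28.84 + 16.77 + 15.25 = 60.86.
Equity: weight = 28.84/60.86 = 0.4739; cost = 14.7%.
Mortgage bonds: weight = 16.77/60.86 = 0.2756; after-tax cost = 9.17% × (1 − 32%) = 6.2356%.
Debentures: weight = 15.25/60.86 = 0.2506; after-tax cost = 8.47% × (1 − 32%) = 5.7596%.
WACC = 0.4739 × 14.7000% + 0.2756 × 6.2356% + 0.2506 × 5.7596% = 10.1274%.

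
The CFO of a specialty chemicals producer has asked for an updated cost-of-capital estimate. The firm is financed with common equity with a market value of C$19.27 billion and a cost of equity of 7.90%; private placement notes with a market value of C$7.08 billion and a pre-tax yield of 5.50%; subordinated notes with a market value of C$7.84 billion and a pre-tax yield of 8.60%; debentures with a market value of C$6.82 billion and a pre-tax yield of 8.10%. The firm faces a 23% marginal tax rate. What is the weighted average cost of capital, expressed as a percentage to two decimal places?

Total capital V = 19.27 + 7.08 + 7.84 + 6.82 = 41.01.
Equity: weight = 19.27/41.01 = 0.4699; cost = 7.9%.
Private placement notes: weight = 7.08/41.01 = 0.1726; after-tax cost = 5.5% × (1 − 23%) = 4.2350%.
Subordinated notes: weight = 7.84/41.01 = 0.1912; after-tax cost = 8.6% × (1 − 23%) = 6.6220%.
Debentures: weight = 6.82/41.01 = 0.1663; after-tax cost = 8.1% × (1 − 23%) = 6.2370%.
WACC = 0.4699 × 7.9000% + 0.1726 × 4.2350% + 0.1912 × 6.6220% + 0.1663 × 6.2370% = 6.7464%.

6.75%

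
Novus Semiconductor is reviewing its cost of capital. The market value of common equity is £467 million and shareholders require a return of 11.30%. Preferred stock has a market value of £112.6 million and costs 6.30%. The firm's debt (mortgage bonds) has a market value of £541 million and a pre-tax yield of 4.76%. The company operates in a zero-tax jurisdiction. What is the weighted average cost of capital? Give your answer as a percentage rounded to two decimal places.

7.64%

Total capital V = 467 + 112.6 + 541 = 1120.6.
Equity: weight = 467/1120.6 = 0.4167; cost = 11.3%.
Preferred: weight = 112.6/1120.6 = 0.1005; cost = 6.3%.
Mortgage bonds: weight = 541/1120.6 = 0.4828; after-tax cost = 4.76% × (1 − 0%) = 4.7600%.
WACC = 0.4167 × 11.3000% + 0.1005 × 6.3000% + 0.4828 × 4.7600% = 7.6402%.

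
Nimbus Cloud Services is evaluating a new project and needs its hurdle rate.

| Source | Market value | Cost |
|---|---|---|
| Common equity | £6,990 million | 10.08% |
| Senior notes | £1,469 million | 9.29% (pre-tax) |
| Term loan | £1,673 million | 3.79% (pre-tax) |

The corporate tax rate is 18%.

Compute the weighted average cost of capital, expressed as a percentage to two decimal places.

Total capital V = 6990 + 1469 + 1673 = 10132.
Equity: weight = 6990/10132 = 0.6899; cost = 10.08%.
Senior notes: weight = 1469/10132 = 0.1450; after-tax cost = 9.29% × (1 − 18%) = 7.6178%.
Term loan: weight = 1673/10132 = 0.1651; after-tax cost = 3.79% × (1 − 18%) = 3.1078%.
WACC = 0.6899 × 10.0800% + 0.1450 × 7.6178% + 0.1651 × 3.1078% = 8.5718%.

8.57%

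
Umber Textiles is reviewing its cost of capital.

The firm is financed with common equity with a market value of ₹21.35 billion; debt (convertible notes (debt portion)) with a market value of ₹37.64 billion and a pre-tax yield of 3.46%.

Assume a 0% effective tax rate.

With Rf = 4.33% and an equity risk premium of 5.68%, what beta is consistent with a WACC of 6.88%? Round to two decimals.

1.51

Total capital V = 21.35 + 37.64 = 58.99.
Equity weight = 21.35/58.99 = 0.3619.
Convertible notes (debt portion) weight = 37.64/58.99 = 0.6381.
Debt contribution = 0.6381 × 3.46% × (1 − 0%) = 2.2077%.
Required equity contribution = 6.88% − 2.2077% = 4.6723%  ⇒  Re = 12.9095%.
CAPM: 12.9095% = 4.33% + β × 5.68%  ⇒  β = 1.5105.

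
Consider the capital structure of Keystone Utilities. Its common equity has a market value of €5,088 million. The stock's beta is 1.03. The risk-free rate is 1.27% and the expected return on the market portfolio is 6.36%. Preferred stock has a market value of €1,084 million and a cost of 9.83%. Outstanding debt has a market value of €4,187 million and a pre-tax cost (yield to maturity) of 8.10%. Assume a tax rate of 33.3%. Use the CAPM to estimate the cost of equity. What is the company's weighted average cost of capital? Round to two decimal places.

6.41%

Market risk premium = 6.36% − 1.27% = 5.09%.
Cost of equity via CAPM: Re = 1.27% + 1.03 × 5.09% = 6.5127%.
Total capital V = 5088 + 1084 + 4187 = 10359.
Equity: weight = 5088/10359 = 0.4912; cost = 6.5127%.
Preferred: weight = 1084/10359 = 0.1046; cost = 9.83%.
Debt: weight = 4187/10359 = 0.4042; after-tax cost = 8.1% × (1 − 33.3%) = 5.4027%.
WACC = 0.4912 × 6.5127% + 0.1046 × 9.8300% + 0.4042 × 5.4027% = 6.4112%.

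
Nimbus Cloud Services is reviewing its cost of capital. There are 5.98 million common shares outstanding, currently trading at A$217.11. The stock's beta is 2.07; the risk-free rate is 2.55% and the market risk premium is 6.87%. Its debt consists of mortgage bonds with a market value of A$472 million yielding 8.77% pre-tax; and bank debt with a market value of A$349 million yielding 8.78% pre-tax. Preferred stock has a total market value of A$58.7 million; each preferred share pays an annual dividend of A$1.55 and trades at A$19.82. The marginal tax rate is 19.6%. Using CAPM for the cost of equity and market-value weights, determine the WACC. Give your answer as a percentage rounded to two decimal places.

12.87%

Cost of equity via CAPM: Re = 2.55% + 2.07 × 6.87% = 16.7709%.
Cost of preferred: Rp = 1.55 / 19.82 = 7.8204%.
Market value of equity E = 217.11 × 5.98m = 1298.3178m.
Total capital V = 1298.3178 + 58.7 + 472 + 349 = 2178.0178.
Equity: weight = 1298.3178/2178.0178 = 0.5961; cost = 16.7709%.
Preferred: weight = 58.7/2178.0178 = 0.0270; cost = 7.8204%.
Mortgage bonds: weight = 472/2178.0178 = 0.2167; after-tax cost = 8.77% × (1 − 19.6%) = 7.0511%.
Bank debt: weight = 349/2178.0178 = 0.1602; after-tax cost = 8.78% × (1 − 19.6%) = 7.0591%.
WACC = 0.5961 × 16.7709% + 0.0270 × 7.8204% + 0.2167 × 7.0511% + 0.1602 × 7.0591% = 12.8671%.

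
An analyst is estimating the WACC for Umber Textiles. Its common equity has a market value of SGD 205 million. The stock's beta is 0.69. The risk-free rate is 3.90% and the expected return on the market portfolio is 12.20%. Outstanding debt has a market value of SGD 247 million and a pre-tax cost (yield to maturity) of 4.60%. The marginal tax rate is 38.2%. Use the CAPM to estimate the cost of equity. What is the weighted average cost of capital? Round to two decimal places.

Market risk premium = 12.2% − 3.9% = 8.3%.
Cost of equity via CAPM: Re = 3.9% + 0.69 × 8.3% = 9.6270%.
Total capital V = 205 + 247 = 452.
Equity: weight = 205/452 = 0.4535; cost = 9.627%.
Debt: weight = 247/452 = 0.5465; after-tax cost = 4.6% × (1 − 38.2%) = 2.8428%.
WACC = 0.4535 × 9.6270% + 0.5465 × 2.8428% = 5.9197%.

5.92%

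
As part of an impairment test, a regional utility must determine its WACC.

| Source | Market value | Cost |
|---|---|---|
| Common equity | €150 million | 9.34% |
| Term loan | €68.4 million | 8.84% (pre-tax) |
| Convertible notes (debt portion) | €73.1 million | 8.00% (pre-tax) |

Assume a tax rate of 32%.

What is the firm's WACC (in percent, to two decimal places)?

Total capital V = 150 + 68.4 + 73.1 = 291.5.
Equity: weight = 150/291.5 = 0.5146; cost = 9.34%.
Term loan: weight = 68.4/291.5 = 0.2346; after-tax cost = 8.84% × (1 − 32%) = 6.0112%.
Convertible notes (debt portion): weight = 73.1/291.5 = 0.2508; after-tax cost = 8% × (1 − 32%) = 5.4400%.
WACC = 0.5146 × 9.3400% + 0.2346 × 6.0112% + 0.2508 × 5.4400% = 7.5809%.

7.58%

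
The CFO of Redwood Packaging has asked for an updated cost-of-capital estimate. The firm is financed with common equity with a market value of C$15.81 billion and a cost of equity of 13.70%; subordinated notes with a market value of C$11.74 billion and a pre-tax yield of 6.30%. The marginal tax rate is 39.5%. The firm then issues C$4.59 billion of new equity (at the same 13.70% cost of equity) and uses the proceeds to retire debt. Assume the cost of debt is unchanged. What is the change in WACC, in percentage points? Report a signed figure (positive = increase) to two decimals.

+1.65 pp

Current WACC:
Total capital V = 15.81 + 11.74 = 27.55.
Equity: weight = 15.81/27.55 = 0.5739; cost = 13.7%.
Subordinated notes: weight = 11.74/27.55 = 0.4261; after-tax cost = 6.3% × (1 − 39.5%) = 3.8115%.
WACC = 0.5739 × 13.7000% + 0.4261 × 3.8115% = 9.4862%.
After the change:
Total capital V = 20.4 + 7.15 = 27.55.
Equity: weight = 20.4/27.55 = 0.7405; cost = 13.7%.
Subordinated notes: weight = 7.15/27.55 = 0.2595; after-tax cost = 6.3% × (1 − 39.5%) = 3.8115%.
WACC = 0.7405 × 13.7000% + 0.2595 × 3.8115% = 11.1337%.
Change in WACC = 11.1337% − 9.4862% = 1.6475 pp.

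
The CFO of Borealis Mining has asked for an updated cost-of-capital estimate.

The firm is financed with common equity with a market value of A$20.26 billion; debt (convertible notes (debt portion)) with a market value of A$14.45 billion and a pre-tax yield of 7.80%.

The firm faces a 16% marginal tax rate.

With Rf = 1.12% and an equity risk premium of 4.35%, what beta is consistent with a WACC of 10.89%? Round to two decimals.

Total capital V = 20.26 + 14.45 = 34.71.
Equity weight = 20.26/34.71 = 0.5837.
Convertible notes (debt portion) weight = 14.45/34.71 = 0.4163.
Debt contribution = 0.4163 × 7.8% × (1 − 16%) = 2.7276%.
Required equity contribution = 10.89% − 2.7276% = 8.1624%  ⇒  Re = 13.9840%.
CAPM: 13.9840% = 1.12% + β × 4.35%  ⇒  β = 2.9572.

2.96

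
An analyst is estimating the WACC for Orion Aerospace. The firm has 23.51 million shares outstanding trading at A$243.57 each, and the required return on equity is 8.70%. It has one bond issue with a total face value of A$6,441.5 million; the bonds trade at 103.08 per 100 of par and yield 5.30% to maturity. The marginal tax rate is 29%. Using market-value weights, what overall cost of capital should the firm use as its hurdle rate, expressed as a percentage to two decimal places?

6.05%

Market value of equity E = 243.57 × 23.51m = 5726.3307m. Market value of debt D = 6441.5m × 103.08/100 = 6639.8982m.
Total capital V = 5726.3307 + 6639.8982 = 12366.2289.
Equity: weight = 5726.3307/12366.2289 = 0.4631; cost = 8.7%.
Bonds outstanding: weight = 6639.8982/12366.2289 = 0.5369; after-tax cost = 5.3% × (1 − 29%) = 3.7630%.
WACC = 0.4631 × 8.7000% + 0.5369 × 3.7630% = 6.0491%.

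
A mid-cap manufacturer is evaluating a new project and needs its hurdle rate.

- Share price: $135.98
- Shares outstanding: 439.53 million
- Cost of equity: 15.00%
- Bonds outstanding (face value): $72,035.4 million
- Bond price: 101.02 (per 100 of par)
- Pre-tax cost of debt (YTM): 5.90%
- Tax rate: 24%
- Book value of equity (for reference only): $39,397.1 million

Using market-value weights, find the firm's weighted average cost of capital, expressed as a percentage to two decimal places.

Market value of equity E = 135.98 × 439.53m = 59767.2894m. Market value of debt D = 72035.4m × 101.02/100 = 72770.16108m.
Total capital V = 59767.2894 + 72770.16108 = 132537.45048.
Equity: weight = 59767.2894/132537.45048 = 0.4509; cost = 15%.
Bonds outstanding: weight = 72770.16108/132537.45048 = 0.5491; after-tax cost = 5.9% × (1 − 24%) = 4.4840%.
WACC = 0.4509 × 15.0000% + 0.5491 × 4.4840% = 9.2262%.

9.23%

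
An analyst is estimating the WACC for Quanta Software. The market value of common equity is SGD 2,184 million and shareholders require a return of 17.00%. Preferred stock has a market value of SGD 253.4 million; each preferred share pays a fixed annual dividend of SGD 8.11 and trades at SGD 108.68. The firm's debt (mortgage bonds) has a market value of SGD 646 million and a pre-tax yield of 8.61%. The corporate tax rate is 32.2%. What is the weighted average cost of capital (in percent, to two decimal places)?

13.88%

Cost of preferred: Rp = 8.11 / 108.68 = 7.4623%.
Total capital V = 2184 + 253.4 + 646 = 3083.4.
Equity: weight = 2184/3083.4 = 0.7083; cost = 17%.
Preferred: weight = 253.4/3083.4 = 0.0822; cost = 7.4623%.
Mortgage bonds: weight = 646/3083.4 = 0.2095; after-tax cost = 8.61% × (1 − 32.2%) = 5.8376%.
WACC = 0.7083 × 17.0000% + 0.0822 × 7.4623% + 0.2095 × 5.8376% = 13.8775%.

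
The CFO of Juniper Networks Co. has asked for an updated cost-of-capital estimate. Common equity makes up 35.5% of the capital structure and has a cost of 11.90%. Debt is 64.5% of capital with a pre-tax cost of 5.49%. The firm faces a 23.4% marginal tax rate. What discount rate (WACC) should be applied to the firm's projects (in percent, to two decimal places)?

6.94%

After-tax cost of debt = 5.49% × (1 − 23.4%) = 4.2053%.
WACC = 0.355 × 11.9000% + 0.645 × 4.2053% = 6.9369%.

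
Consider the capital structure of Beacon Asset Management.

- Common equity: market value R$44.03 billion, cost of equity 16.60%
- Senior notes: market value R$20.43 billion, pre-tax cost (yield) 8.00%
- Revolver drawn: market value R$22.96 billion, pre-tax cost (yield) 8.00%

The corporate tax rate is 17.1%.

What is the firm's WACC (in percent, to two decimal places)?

Total capital V = 44.03 + 20.43 + 22.96 = 87.42.
Equity: weight = 44.03/87.42 = 0.5037; cost = 16.6%.
Senior notes: weight = 20.43/87.42 = 0.2337; after-tax cost = 8% × (1 − 17.1%) = 6.6320%.
Revolver drawn: weight = 22.96/87.42 = 0.2626; after-tax cost = 8% × (1 − 17.1%) = 6.6320%.
WACC = 0.5037 × 16.6000% + 0.2337 × 6.6320% + 0.2626 × 6.6320% = 11.6525%.

11.65%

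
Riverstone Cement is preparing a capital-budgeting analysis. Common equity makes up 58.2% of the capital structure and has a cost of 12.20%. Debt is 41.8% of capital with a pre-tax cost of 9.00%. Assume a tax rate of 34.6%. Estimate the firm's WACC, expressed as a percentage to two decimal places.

9.56%

After-tax cost of debt = 9% × (1 − 34.6%) = 5.8860%.
WACC = 0.582 × 12.2000% + 0.418 × 5.8860% = 9.5607%.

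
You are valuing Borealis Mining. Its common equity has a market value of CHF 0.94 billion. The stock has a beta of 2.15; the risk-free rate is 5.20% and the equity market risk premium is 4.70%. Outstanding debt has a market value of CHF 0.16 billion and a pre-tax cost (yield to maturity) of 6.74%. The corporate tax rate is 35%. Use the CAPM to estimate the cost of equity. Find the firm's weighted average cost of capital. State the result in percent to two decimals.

Cost of equity via CAPM: Re = 5.2% + 2.15 × 4.7% = 15.3050%.
Total capital V = 0.94 + 0.16 = 1.1.
Equity: weight = 0.94/1.1 = 0.8545; cost = 15.305%.
Debt: weight = 0.16/1.1 = 0.1455; after-tax cost = 6.74% × (1 − 35%) = 4.3810%.
WACC = 0.8545 × 15.3050% + 0.1455 × 4.3810% = 13.7161%.

13.72%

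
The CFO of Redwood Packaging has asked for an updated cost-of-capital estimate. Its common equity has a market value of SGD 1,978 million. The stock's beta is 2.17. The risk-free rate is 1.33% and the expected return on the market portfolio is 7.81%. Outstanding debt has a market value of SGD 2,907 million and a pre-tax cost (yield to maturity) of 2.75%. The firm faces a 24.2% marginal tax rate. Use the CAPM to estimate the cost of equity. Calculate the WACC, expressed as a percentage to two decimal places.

Market risk premium = 7.81% − 1.33% = 6.48%.
Cost of equity via CAPM: Re = 1.33% + 2.17 × 6.48% = 15.3916%.
Total capital V = 1978 + 2907 = 4885.
Equity: weight = 1978/4885 = 0.4049; cost = 15.3916%.
Debt: weight = 2907/4885 = 0.5951; after-tax cost = 2.75% × (1 − 24.2%) = 2.0845%.
WACC = 0.4049 × 15.3916% + 0.5951 × 2.0845% = 7.4727%.

7.47%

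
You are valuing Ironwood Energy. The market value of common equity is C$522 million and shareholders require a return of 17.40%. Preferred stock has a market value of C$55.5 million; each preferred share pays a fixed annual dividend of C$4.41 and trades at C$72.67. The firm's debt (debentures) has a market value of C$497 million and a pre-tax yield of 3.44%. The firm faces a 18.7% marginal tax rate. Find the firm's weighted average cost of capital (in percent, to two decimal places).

10.06%

Cost of preferred: Rp = 4.41 / 72.67 = 6.0685%.
Total capital V = 522 + 55.5 + 497 = 1074.5.
Equity: weight = 522/1074.5 = 0.4858; cost = 17.4%.
Preferred: weight = 55.5/1074.5 = 0.0517; cost = 6.0685%.
Debentures: weight = 497/1074.5 = 0.4625; after-tax cost = 3.44% × (1 − 18.7%) = 2.7967%.
WACC = 0.4858 × 17.4000% + 0.0517 × 6.0685% + 0.4625 × 2.7967% = 10.0601%.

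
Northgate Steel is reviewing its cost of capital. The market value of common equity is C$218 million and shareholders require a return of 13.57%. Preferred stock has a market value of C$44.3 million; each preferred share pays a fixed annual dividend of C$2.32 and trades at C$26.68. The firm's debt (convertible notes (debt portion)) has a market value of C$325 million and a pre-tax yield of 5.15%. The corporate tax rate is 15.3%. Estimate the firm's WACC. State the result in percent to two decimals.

Cost of preferred: Rp = 2.32 / 26.68 = 8.6957%.
Total capital V = 218 + 44.3 + 325 = 587.3.
Equity: weight = 218/587.3 = 0.3712; cost = 13.57%.
Preferred: weight = 44.3/587.3 = 0.0754; cost = 8.6957%.
Convertible notes (debt portion): weight = 325/587.3 = 0.5534; after-tax cost = 5.15% × (1 − 15.3%) = 4.3620%.
WACC = 0.3712 × 13.5700% + 0.0754 × 8.6957% + 0.5534 × 4.3620% = 8.1068%.

8.11%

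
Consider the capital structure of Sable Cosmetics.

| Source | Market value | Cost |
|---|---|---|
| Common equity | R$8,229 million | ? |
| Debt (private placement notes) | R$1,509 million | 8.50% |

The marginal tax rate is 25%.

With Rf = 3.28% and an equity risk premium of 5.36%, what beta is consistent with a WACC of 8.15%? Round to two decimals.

0.97

Total capital V = 8229 + 1509 = 9738.
Equity weight = 8229/9738 = 0.8450.
Private placement notes weight = 1509/9738 = 0.1550.
Debt contribution = 0.1550 × 8.5% × (1 − 25%) = 0.9879%.
Required equity contribution = 8.15% − 0.9879% = 7.1621%  ⇒  Re = 8.4755%.
CAPM: 8.4755% = 3.28% + β × 5.36%  ⇒  β = 0.9693.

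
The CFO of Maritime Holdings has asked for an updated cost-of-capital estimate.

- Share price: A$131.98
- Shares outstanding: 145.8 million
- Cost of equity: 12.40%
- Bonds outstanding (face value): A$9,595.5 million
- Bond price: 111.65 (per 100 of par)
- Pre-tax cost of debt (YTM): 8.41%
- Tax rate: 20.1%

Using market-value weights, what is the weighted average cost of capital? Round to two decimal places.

10.37%

Market value of equity E = 131.98 × 145.8m = 19242.684m. Market value of debt D = 9595.5m × 111.65/100 = 10713.37575m.
Total capital V = 19242.684 + 10713.37575 = 29956.05975.
Equity: weight = 19242.684/29956.05975 = 0.6424; cost = 12.4%.
Bonds outstanding: weight = 10713.37575/29956.05975 = 0.3576; after-tax cost = 8.41% × (1 − 20.1%) = 6.7196%.
WACC = 0.6424 × 12.4000% + 0.3576 × 6.7196% = 10.3685%.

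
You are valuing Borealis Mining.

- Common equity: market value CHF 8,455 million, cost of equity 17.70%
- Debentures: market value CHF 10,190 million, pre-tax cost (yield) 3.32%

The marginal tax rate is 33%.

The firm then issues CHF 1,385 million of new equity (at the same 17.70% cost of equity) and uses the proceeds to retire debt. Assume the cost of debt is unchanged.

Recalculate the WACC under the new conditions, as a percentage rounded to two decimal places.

After the change:
Total capital V = 9840 + 8805 = 18645.
Equity: weight = 9840/18645 = 0.5278; cost = 17.7%.
Debentures: weight = 8805/18645 = 0.4722; after-tax cost = 3.32% × (1 − 33%) = 2.2244%.
WACC = 0.5278 × 17.7000% + 0.4722 × 2.2244% = 10.3917%.

10.39%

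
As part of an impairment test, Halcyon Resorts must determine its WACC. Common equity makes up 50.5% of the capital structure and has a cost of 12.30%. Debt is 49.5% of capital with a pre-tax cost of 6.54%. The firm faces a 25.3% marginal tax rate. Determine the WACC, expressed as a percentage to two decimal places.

After-tax cost of debt = 6.54% × (1 − 25.3%) = 4.8854%.
WACC = 0.505 × 12.3000% + 0.495 × 4.8854% = 8.6298%.

8.63%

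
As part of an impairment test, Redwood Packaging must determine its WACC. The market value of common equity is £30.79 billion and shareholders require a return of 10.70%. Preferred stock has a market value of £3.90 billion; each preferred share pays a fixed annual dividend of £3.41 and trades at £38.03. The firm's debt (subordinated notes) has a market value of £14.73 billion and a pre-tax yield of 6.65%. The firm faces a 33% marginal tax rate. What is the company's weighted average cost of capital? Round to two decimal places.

Cost of preferred: Rp = 3.41 / 38.03 = 8.9666%.
Total capital V = 30.79 + 3.9 + 14.73 = 49.42.
Equity: weight = 30.79/49.42 = 0.6230; cost = 10.7%.
Preferred: weight = 3.9/49.42 = 0.0789; cost = 8.9666%.
Subordinated notes: weight = 14.73/49.42 = 0.2981; after-tax cost = 6.65% × (1 − 33%) = 4.4555%.
WACC = 0.6230 × 10.7000% + 0.0789 × 8.9666% + 0.2981 × 4.4555% = 8.7020%.

8.70%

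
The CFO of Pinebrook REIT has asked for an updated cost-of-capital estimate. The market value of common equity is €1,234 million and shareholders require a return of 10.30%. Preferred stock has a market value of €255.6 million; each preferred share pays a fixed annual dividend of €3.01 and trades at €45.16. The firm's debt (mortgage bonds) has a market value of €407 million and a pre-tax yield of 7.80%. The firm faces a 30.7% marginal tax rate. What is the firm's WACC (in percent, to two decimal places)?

8.76%

Cost of preferred: Rp = 3.01 / 45.16 = 6.6652%.
Total capital V = 1234 + 255.6 + 407 = 1896.6.
Equity: weight = 1234/1896.6 = 0.6506; cost = 10.3%.
Preferred: weight = 255.6/1896.6 = 0.1348; cost = 6.6652%.
Mortgage bonds: weight = 407/1896.6 = 0.2146; after-tax cost = 7.8% × (1 − 30.7%) = 5.4054%.
WACC = 0.6506 × 10.3000% + 0.1348 × 6.6652% + 0.2146 × 5.4054% = 8.7598%.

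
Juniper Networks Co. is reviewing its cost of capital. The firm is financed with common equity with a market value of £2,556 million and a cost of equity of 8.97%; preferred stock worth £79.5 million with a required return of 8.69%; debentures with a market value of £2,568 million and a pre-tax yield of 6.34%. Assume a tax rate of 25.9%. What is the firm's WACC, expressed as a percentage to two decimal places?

Total capital V = 2556 + 79.5 + 2568 = 5203.5.
Equity: weight = 2556/5203.5 = 0.4912; cost = 8.97%.
Preferred: weight = 79.5/5203.5 = 0.0153; cost = 8.69%.
Debentures: weight = 2568/5203.5 = 0.4935; after-tax cost = 6.34% × (1 − 25.9%) = 4.6979%.
WACC = 0.4912 × 8.9700% + 0.0153 × 8.6900% + 0.4935 × 4.6979% = 6.8574%.

6.86%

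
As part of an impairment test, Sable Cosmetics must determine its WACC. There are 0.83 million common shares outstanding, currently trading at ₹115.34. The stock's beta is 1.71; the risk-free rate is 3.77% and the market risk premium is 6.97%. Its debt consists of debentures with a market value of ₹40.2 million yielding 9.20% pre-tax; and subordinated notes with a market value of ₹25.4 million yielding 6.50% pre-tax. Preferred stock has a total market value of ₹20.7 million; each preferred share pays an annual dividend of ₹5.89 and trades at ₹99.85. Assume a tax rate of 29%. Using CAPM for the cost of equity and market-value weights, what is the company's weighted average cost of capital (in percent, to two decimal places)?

Cost of equity via CAPM: Re = 3.77% + 1.71 × 6.97% = 15.6887%.
Cost of preferred: Rp = 5.89 / 99.85 = 5.8988%.
Market value of equity E = 115.34 × 0.83m = 95.7322m.
Total capital V = 95.7322 + 20.7 + 40.2 + 25.4 = 182.0322.
Equity: weight = 95.7322/182.0322 = 0.5259; cost = 15.6887%.
Preferred: weight = 20.7/182.0322 = 0.1137; cost = 5.8988%.
Debentures: weight = 40.2/182.0322 = 0.2208; after-tax cost = 9.2% × (1 − 29%) = 6.5320%.
Subordinated notes: weight = 25.4/182.0322 = 0.1395; after-tax cost = 6.5% × (1 − 29%) = 4.6150%.
WACC = 0.5259 × 15.6887% + 0.1137 × 5.8988% + 0.2208 × 6.5320% + 0.1395 × 4.6150% = 11.0081%.

11.01%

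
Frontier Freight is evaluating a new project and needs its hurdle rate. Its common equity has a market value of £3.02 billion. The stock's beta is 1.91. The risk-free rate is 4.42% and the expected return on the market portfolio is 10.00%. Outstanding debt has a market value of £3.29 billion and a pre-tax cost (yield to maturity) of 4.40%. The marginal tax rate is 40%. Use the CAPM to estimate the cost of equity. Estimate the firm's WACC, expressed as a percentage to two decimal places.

Market risk premium = 10.0% − 4.42% = 5.58%.
Cost of equity via CAPM: Re = 4.42% + 1.91 × 5.58% = 15.0778%.
Total capital V = 3.02 + 3.29 = 6.31.
Equity: weight = 3.02/6.31 = 0.4786; cost = 15.0778%.
Debt: weight = 3.29/6.31 = 0.5214; after-tax cost = 4.4% × (1 − 40%) = 2.6400%.
WACC = 0.4786 × 15.0778% + 0.5214 × 2.6400% = 8.5928%.

8.59%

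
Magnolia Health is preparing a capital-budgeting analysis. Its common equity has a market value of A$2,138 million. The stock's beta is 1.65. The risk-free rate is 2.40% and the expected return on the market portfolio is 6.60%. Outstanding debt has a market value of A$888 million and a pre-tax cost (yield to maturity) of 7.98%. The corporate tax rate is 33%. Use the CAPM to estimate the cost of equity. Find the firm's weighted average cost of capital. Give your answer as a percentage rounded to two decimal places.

Market risk premium = 6.6% − 2.4% = 4.2%.
Cost of equity via CAPM: Re = 2.4% + 1.65 × 4.2% = 9.3300%.
Total capital V = 2138 + 888 = 3026.
Equity: weight = 2138/3026 = 0.7065; cost = 9.33%.
Debt: weight = 888/3026 = 0.2935; after-tax cost = 7.98% × (1 − 33%) = 5.3466%.
WACC = 0.7065 × 9.3300% + 0.2935 × 5.3466% = 8.1610%.

8.16%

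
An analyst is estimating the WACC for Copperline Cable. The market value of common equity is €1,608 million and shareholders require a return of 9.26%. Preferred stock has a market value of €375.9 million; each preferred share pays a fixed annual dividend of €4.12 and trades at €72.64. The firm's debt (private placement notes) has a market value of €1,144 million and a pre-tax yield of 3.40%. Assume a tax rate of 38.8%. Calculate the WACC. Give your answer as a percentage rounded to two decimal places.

6.20%

Cost of preferred: Rp = 4.12 / 72.64 = 5.6718%.
Total capital V = 1608 + 375.9 + 1144 = 3127.9.
Equity: weight = 1608/3127.9 = 0.5141; cost = 9.26%.
Preferred: weight = 375.9/3127.9 = 0.1202; cost = 5.6718%.
Private placement notes: weight = 1144/3127.9 = 0.3657; after-tax cost = 3.4% × (1 − 38.8%) = 2.0808%.
WACC = 0.5141 × 9.2600% + 0.1202 × 5.6718% + 0.3657 × 2.0808% = 6.2031%.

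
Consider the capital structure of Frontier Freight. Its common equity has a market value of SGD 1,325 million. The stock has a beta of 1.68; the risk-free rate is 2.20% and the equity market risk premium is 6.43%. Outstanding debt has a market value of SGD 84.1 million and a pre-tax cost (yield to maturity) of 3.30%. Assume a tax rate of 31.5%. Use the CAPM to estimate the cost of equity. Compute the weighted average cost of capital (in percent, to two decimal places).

Cost of equity via CAPM: Re = 2.2% + 1.68 × 6.43% = 13.0024%.
Total capital V = 1325 + 84.1 = 1409.1.
Equity: weight = 1325/1409.1 = 0.9403; cost = 13.0024%.
Debt: weight = 84.1/1409.1 = 0.0597; after-tax cost = 3.3% × (1 − 31.5%) = 2.2605%.
WACC = 0.9403 × 13.0024% + 0.0597 × 2.2605% = 12.3613%.

12.36%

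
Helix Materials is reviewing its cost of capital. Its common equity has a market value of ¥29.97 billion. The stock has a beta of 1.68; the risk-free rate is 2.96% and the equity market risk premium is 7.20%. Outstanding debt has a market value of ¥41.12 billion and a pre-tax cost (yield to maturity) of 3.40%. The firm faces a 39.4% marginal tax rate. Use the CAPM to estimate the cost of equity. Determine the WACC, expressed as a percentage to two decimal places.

Cost of equity via CAPM: Re = 2.96% + 1.68 × 7.2% = 15.0560%.
Total capital V = 29.97 + 41.12 = 71.09.
Equity: weight = 29.97/71.09 = 0.4216; cost = 15.056%.
Debt: weight = 41.12/71.09 = 0.5784; after-tax cost = 3.4% × (1 − 39.4%) = 2.0604%.
WACC = 0.4216 × 15.0560% + 0.5784 × 2.0604% = 7.5391%.

7.54%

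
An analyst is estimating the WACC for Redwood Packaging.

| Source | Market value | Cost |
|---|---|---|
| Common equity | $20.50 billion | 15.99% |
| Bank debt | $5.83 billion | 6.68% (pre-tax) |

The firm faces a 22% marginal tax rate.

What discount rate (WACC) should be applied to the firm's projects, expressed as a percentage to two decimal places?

Total capital V = 20.5 + 5.83 = 26.33.
Equity: weight = 20.5/26.33 = 0.7786; cost = 15.99%.
Bank debt: weight = 5.83/26.33 = 0.2214; after-tax cost = 6.68% × (1 − 22%) = 5.2104%.
WACC = 0.7786 × 15.9900% + 0.2214 × 5.2104% = 13.6032%.

13.60%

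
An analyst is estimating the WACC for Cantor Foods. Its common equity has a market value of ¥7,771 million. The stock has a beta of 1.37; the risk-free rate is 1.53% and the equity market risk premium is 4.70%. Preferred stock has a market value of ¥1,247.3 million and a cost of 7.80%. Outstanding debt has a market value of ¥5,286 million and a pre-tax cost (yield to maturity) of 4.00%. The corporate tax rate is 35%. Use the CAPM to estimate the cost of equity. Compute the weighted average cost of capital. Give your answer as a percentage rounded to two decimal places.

Cost of equity via CAPM: Re = 1.53% + 1.37 × 4.7% = 7.9690%.
Total capital V = 7771 + 1247.3 + 5286 = 14304.3.
Equity: weight = 7771/14304.3 = 0.5433; cost = 7.969%.
Preferred: weight = 1247.3/14304.3 = 0.0872; cost = 7.8%.
Debt: weight = 5286/14304.3 = 0.3695; after-tax cost = 4% × (1 − 35%) = 2.6000%.
WACC = 0.5433 × 7.9690% + 0.0872 × 7.8000% + 0.3695 × 2.6000% = 5.9702%.

5.97%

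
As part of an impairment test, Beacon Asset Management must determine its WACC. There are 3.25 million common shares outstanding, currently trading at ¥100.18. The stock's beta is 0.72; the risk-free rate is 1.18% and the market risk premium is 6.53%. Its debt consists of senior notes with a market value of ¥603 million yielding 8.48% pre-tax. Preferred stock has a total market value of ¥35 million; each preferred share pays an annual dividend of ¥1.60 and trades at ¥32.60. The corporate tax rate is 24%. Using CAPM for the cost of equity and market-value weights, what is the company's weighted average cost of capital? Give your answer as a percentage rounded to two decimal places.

Cost of equity via CAPM: Re = 1.18% + 0.72 × 6.53% = 5.8816%.
Cost of preferred: Rp = 1.6 / 32.6 = 4.9080%.
Market value of equity E = 100.18 × 3.25m = 325.585m.
Total capital V = 325.585 + 35 + 603 = 963.585.
Equity: weight = 325.585/963.585 = 0.3379; cost = 5.8816%.
Preferred: weight = 35/963.585 = 0.0363; cost = 4.908%.
Senior notes: weight = 603/963.585 = 0.6258; after-tax cost = 8.48% × (1 − 24%) = 6.4448%.
WACC = 0.3379 × 5.8816% + 0.0363 × 4.9080% + 0.6258 × 6.4448% = 6.1987%.

6.20%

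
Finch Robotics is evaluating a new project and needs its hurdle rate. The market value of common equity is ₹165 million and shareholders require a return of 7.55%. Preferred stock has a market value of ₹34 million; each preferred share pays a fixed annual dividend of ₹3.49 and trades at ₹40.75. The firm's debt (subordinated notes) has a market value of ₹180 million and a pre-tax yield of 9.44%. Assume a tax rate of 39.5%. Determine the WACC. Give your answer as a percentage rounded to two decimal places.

6.77%

Cost of preferred: Rp = 3.49 / 40.75 = 8.5644%.
Total capital V = 165 + 34 + 180 = 379.
Equity: weight = 165/379 = 0.4354; cost = 7.55%.
Preferred: weight = 34/379 = 0.0897; cost = 8.5644%.
Subordinated notes: weight = 180/379 = 0.4749; after-tax cost = 9.44% × (1 − 39.5%) = 5.7112%.
WACC = 0.4354 × 7.5500% + 0.0897 × 8.5644% + 0.4749 × 5.7112% = 6.7677%.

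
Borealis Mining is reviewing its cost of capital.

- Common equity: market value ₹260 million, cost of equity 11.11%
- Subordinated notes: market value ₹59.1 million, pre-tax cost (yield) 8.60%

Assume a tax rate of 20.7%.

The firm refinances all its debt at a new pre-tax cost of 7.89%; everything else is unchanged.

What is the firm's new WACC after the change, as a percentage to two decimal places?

10.21%

After the change:
Total capital V = 260 + 59.1 = 319.1.
Equity: weight = 260/319.1 = 0.8148; cost = 11.11%.
Subordinated notes: weight = 59.1/319.1 = 0.1852; after-tax cost = 7.89% × (1 − 20.7%) = 6.2568%.
WACC = 0.8148 × 11.1100% + 0.1852 × 6.2568% = 10.2111%.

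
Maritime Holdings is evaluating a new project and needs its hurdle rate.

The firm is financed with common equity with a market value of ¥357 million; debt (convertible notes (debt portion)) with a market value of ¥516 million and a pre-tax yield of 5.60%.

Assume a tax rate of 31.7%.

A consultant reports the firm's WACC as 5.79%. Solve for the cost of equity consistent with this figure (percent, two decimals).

8.63%

Total capital V = 357 + 516 = 873.
Equity weight = 357/873 = 0.4089.
Convertible notes (debt portion) weight = 516/873 = 0.5911.
Debt contribution = 0.5911 × 5.6% × (1 − 31.7%) = 2.2607%.
Required equity contribution = 5.79% − 2.2607% = 3.5293%.
Re = 3.5293% / 0.4089 = 8.6305%.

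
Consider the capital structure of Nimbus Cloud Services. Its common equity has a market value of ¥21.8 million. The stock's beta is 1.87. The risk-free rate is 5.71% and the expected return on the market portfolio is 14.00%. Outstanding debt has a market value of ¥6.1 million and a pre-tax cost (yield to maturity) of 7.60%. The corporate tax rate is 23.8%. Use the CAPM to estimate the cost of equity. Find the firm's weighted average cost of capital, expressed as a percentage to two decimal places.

17.84%

Market risk premium = 14.0% − 5.71% = 8.29%.
Cost of equity via CAPM: Re = 5.71% + 1.87 × 8.29% = 21.2123%.
Total capital V = 21.8 + 6.1 = 27.9.
Equity: weight = 21.8/27.9 = 0.7814; cost = 21.2123%.
Debt: weight = 6.1/27.9 = 0.2186; after-tax cost = 7.6% × (1 − 23.8%) = 5.7912%.
WACC = 0.7814 × 21.2123% + 0.2186 × 5.7912% = 17.8407%.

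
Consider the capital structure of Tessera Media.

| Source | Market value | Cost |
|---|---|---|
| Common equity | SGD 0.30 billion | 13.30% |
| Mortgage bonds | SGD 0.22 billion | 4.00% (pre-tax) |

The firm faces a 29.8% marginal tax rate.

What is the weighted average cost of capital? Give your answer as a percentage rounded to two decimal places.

8.86%

Total capital V = 0.3 + 0.22 = 0.52.
Equity: weight = 0.3/0.52 = 0.5769; cost = 13.3%.
Mortgage bonds: weight = 0.22/0.52 = 0.4231; after-tax cost = 4% × (1 − 29.8%) = 2.8080%.
WACC = 0.5769 × 13.3000% + 0.4231 × 2.8080% = 8.8611%.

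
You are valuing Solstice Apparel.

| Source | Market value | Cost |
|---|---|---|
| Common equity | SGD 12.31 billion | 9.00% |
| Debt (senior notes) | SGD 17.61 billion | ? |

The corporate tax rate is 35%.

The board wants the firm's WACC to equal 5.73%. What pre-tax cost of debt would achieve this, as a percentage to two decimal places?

Total capital V = 12.31 + 17.61 = 29.92.
Equity weight = 12.31/29.92 = 0.4114.
Senior notes weight = 17.61/29.92 = 0.5886.
Equity contribution = 0.4114 × 9% = 3.7029%.
Remaining for debt = 5.73% − 3.7029% = 2.0271%.
Rd × (1 − 35%) × 0.5886 = 2.0271%  ⇒  Rd = 5.2987%.

5.30%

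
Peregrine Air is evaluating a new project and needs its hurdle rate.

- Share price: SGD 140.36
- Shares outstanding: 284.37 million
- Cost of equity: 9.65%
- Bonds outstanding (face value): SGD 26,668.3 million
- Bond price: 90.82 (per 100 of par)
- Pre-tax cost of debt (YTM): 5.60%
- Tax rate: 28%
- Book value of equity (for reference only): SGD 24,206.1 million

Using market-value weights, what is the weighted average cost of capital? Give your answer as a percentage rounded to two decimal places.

7.53%

Market value of equity E = 140.36 × 284.37m = 39914.1732m. Market value of debt D = 26668.3m × 90.82/100 = 24220.15006m.
Total capital V = 39914.1732 + 24220.15006 = 64134.32326.
Equity: weight = 39914.1732/64134.32326 = 0.6224; cost = 9.65%.
Bonds outstanding: weight = 24220.15006/64134.32326 = 0.3776; after-tax cost = 5.6% × (1 − 28%) = 4.0320%.
WACC = 0.6224 × 9.6500% + 0.3776 × 4.0320% = 7.5284%.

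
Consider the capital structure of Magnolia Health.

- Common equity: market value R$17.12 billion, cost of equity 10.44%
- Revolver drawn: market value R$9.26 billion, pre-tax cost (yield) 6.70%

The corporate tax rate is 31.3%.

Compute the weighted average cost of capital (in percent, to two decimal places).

Total capital V = 17.12 + 9.26 = 26.38.
Equity: weight = 17.12/26.38 = 0.6490; cost = 10.44%.
Revolver drawn: weight = 9.26/26.38 = 0.3510; after-tax cost = 6.7% × (1 − 31.3%) = 4.6029%.
WACC = 0.6490 × 10.4400% + 0.3510 × 4.6029% = 8.3910%.

8.39%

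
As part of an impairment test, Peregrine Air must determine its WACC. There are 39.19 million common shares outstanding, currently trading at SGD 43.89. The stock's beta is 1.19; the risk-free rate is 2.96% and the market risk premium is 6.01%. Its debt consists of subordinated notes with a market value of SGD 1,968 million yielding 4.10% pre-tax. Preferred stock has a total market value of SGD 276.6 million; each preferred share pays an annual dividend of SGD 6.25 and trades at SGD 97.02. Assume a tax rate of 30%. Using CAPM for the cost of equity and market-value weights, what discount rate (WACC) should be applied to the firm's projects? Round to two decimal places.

6.26%

Cost of equity via CAPM: Re = 2.96% + 1.19 × 6.01% = 10.1119%.
Cost of preferred: Rp = 6.25 / 97.02 = 6.4420%.
Market value of equity E = 43.89 × 39.19m = 1720.0491m.
Total capital V = 1720.0491 + 276.6 + 1968 = 3964.6491.
Equity: weight = 1720.0491/3964.6491 = 0.4338; cost = 10.1119%.
Preferred: weight = 276.6/3964.6491 = 0.0698; cost = 6.442%.
Subordinated notes: weight = 1968/3964.6491 = 0.4964; after-tax cost = 4.1% × (1 − 30%) = 2.8700%.
WACC = 0.4338 × 10.1119% + 0.0698 × 6.4420% + 0.4964 × 2.8700% = 6.2611%.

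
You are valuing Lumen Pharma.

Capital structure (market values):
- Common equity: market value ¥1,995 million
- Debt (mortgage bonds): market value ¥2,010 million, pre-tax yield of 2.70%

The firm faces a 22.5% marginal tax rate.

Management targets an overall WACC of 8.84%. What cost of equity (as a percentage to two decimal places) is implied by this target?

Total capital V = 1995 + 2010 = 4005.
Equity weight = 1995/4005 = 0.4981.
Mortgage bonds weight = 2010/4005 = 0.5019.
Debt contribution = 0.5019 × 2.7% × (1 − 22.5%) = 1.0502%.
Required equity contribution = 8.84% − 1.0502% = 7.7898%.
Re = 7.7898% / 0.4981 = 15.6382%.

15.64%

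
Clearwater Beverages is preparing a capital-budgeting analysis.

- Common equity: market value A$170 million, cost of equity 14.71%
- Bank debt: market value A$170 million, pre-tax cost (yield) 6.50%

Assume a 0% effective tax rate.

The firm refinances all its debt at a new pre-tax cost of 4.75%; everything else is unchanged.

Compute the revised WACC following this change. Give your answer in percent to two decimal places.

After the change:
Total capital V = 170 + 170 = 340.
Equity: weight = 170/340 = 0.5000; cost = 14.71%.
Bank debt: weight = 170/340 = 0.5000; after-tax cost = 4.75% × (1 − 0%) = 4.7500%.
WACC = 0.5000 × 14.7100% + 0.5000 × 4.7500% = 9.7300%.

9.73%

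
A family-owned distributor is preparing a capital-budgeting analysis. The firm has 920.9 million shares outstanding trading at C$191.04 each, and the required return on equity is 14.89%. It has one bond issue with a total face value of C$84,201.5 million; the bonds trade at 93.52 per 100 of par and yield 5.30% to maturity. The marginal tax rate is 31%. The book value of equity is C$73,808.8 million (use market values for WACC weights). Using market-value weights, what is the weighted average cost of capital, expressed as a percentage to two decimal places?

11.42%

Market value of equity E = 191.04 × 920.9m = 175928.736m. Market value of debt D = 84201.5m × 93.52/100 = 78745.2428m.
Total capital V = 175928.736 + 78745.2428 = 254673.9788.
Equity: weight = 175928.736/254673.9788 = 0.6908; cost = 14.89%.
Bonds outstanding: weight = 78745.2428/254673.9788 = 0.3092; after-tax cost = 5.3% × (1 − 31%) = 3.6570%.
WACC = 0.6908 × 14.8900% + 0.3092 × 3.6570% = 11.4168%.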